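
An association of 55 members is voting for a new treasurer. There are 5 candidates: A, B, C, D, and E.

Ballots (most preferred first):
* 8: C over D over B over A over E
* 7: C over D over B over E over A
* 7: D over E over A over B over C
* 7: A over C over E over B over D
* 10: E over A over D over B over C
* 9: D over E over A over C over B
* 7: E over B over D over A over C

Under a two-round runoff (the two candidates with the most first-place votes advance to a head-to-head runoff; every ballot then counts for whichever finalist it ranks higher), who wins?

D

Round 1 first-place votes: A 7, B 0, C 15, D 16, E 17. E and D advance.
Runoff: E is ranked above D on 24 ballots, D above E on 31.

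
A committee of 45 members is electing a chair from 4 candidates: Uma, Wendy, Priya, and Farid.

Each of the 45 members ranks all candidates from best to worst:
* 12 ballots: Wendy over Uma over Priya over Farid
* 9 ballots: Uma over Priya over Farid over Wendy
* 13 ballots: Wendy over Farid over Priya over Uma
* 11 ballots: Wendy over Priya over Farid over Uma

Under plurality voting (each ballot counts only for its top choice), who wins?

First-place votes: Uma 9, Wendy 36, Priya 0, Farid 0.

Wendy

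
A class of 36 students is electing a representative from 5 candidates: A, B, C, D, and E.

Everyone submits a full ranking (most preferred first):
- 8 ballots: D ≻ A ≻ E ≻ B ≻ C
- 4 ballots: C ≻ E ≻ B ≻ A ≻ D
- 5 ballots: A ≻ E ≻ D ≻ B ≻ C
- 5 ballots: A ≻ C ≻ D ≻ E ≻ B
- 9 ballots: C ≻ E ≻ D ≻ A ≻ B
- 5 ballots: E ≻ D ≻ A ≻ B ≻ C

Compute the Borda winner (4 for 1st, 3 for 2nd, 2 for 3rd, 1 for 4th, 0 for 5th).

A: 8×3 + 4×1 + 5×4 + 5×4 + 9×1 + 5×2 = 87
B: 8×1 + 4×2 + 5×1 + 5×0 + 9×0 + 5×1 = 26
C: 8×0 + 4×4 + 5×0 + 5×3 + 9×4 + 5×0 = 67
D: 8×4 + 4×0 + 5×2 + 5×2 + 9×2 + 5×3 = 85
E: 8×2 + 4×3 + 5×3 + 5×1 + 9×3 + 5×4 = 95

E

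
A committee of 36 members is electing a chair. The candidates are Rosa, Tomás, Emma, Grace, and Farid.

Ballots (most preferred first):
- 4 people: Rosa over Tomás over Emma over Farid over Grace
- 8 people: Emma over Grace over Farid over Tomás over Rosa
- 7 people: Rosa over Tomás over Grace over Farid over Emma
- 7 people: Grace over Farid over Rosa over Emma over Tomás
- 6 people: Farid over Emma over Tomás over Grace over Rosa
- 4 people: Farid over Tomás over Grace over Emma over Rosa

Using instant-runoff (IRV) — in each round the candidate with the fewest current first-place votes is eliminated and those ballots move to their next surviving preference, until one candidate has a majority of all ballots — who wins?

Round 1: Rosa 11, Tomás 0, Emma 8, Grace 7, Farid 10. Tomás eliminated.
Round 2: Rosa 11, Emma 8, Grace 7, Farid 10. Grace eliminated.
Round 3: Rosa 11, Emma 8, Farid 17. Emma eliminated.
Round 4: Rosa 11, Farid 25. Farid has a majority (≥19).

Farid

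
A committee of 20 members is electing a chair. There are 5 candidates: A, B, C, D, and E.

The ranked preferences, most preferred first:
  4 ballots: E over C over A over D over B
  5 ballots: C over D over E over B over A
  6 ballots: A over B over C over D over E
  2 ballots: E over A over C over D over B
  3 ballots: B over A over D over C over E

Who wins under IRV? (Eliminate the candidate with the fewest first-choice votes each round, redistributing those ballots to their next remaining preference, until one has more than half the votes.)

Round 1: A 6, B 3, C 5, D 0, E 6. D eliminated.
Round 2: A 6, B 3, C 5, E 6. B eliminated.
Round 3: A 9, C 5, E 6. C eliminated.
Round 4: A 9, E 11. E has a majority (≥11).

E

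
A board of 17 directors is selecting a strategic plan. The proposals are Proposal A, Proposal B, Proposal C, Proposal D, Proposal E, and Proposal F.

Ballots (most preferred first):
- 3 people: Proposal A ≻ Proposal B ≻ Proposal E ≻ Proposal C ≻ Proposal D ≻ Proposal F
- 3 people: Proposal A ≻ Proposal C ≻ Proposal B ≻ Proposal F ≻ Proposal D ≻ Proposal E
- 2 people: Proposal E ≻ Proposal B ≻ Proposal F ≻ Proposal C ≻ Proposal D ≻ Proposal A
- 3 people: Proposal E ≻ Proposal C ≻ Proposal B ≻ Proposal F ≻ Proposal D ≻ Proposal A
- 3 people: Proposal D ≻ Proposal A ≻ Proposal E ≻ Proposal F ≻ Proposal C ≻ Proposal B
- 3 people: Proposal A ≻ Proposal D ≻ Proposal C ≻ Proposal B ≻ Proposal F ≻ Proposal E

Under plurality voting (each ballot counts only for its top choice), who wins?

Proposal A

First-place votes: Proposal A 9, Proposal B 0, Proposal C 0, Proposal D 3, Proposal E 5, Proposal F 0.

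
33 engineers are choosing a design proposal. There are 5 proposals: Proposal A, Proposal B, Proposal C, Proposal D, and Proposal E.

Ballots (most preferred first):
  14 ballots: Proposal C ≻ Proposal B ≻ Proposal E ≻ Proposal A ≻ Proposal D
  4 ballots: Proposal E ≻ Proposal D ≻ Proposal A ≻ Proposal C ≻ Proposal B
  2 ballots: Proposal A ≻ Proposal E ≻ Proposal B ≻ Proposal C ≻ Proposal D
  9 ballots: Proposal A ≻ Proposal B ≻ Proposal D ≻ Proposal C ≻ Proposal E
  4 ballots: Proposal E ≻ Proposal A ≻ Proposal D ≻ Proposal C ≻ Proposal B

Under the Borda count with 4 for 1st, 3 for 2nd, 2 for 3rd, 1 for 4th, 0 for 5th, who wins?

Proposal A: 14×1 + 4×2 + 2×4 + 9×4 + 4×3 = 78
Proposal B: 14×3 + 4×0 + 2×2 + 9×3 + 4×0 = 73
Proposal C: 14×4 + 4×1 + 2×1 + 9×1 + 4×1 = 75
Proposal D: 14×0 + 4×3 + 2×0 + 9×2 + 4×2 = 38
Proposal E: 14×2 + 4×4 + 2×3 + 9×0 + 4×4 = 66

Proposal A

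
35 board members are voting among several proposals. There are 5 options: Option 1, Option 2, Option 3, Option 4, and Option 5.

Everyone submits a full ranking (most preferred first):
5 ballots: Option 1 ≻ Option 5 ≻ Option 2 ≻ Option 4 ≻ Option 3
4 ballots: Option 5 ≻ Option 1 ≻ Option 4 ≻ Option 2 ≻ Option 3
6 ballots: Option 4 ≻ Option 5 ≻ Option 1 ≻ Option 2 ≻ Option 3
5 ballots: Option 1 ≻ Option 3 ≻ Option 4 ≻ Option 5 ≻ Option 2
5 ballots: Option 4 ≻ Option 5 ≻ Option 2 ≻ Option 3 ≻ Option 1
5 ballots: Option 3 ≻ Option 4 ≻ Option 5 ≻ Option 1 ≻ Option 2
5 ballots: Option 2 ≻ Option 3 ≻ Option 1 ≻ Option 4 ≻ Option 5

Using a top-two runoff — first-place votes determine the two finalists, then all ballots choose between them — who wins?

Option 1

Round 1 first-place votes: Option 1 10, Option 2 5, Option 3 5, Option 4 11, Option 5 4. Option 4 and Option 1 advance.
Runoff: Option 4 is ranked above Option 1 on 16 ballots, Option 1 above Option 4 on 19.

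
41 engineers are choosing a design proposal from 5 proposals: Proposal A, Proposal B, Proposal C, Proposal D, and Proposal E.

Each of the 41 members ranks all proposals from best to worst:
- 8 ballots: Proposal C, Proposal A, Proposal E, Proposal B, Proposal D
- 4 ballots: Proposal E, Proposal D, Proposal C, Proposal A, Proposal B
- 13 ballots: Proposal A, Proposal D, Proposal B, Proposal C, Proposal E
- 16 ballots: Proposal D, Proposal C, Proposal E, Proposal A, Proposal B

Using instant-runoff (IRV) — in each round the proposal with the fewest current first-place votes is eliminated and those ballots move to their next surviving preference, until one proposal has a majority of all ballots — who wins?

Round 1: Proposal A 13, Proposal B 0, Proposal C 8, Proposal D 16, Proposal E 4. Proposal B eliminated.
Round 2: Proposal A 13, Proposal C 8, Proposal D 16, Proposal E 4. Proposal E eliminated.
Round 3: Proposal A 13, Proposal C 8, Proposal D 20. Proposal C eliminated.
Round 4: Proposal A 21, Proposal D 20. Proposal A has a majority (≥21).

Proposal A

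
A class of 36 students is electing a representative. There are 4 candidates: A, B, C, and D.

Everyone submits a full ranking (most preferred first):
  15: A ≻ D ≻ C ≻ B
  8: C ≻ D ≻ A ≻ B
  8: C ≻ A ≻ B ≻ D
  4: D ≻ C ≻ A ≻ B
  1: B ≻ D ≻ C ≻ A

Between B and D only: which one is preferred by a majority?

D

B is ranked above D on 9 ballots; D above B on 27.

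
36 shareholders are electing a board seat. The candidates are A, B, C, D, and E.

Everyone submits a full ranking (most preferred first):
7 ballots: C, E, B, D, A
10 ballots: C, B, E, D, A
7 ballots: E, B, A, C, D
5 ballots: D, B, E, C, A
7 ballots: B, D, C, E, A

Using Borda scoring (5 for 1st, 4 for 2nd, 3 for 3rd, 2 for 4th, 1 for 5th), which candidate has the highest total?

B

A: 7×1 + 10×1 + 7×3 + 5×1 + 7×1 = 50
B: 7×3 + 10×4 + 7×4 + 5×4 + 7×5 = 144
C: 7×5 + 10×5 + 7×2 + 5×2 + 7×3 = 130
D: 7×2 + 10×2 + 7×1 + 5×5 + 7×4 = 94
E: 7×4 + 10×3 + 7×5 + 5×3 + 7×2 = 122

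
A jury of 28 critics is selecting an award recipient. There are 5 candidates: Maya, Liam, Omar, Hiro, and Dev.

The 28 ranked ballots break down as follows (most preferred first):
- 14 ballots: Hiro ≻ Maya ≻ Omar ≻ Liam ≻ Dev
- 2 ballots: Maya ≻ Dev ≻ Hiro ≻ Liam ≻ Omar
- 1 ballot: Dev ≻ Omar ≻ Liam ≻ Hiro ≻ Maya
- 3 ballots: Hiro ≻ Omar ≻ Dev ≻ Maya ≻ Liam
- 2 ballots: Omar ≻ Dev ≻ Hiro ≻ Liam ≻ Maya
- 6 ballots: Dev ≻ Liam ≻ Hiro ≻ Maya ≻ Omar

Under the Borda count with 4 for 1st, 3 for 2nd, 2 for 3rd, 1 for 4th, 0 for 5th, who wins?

Hiro

Maya: 14×3 + 2×4 + 1×0 + 3×1 + 2×0 + 6×1 = 59
Liam: 14×1 + 2×1 + 1×2 + 3×0 + 2×1 + 6×3 = 38
Omar: 14×2 + 2×0 + 1×3 + 3×3 + 2×4 + 6×0 = 48
Hiro: 14×4 + 2×2 + 1×1 + 3×4 + 2×2 + 6×2 = 89
Dev: 14×0 + 2×3 + 1×4 + 3×2 + 2×3 + 6×4 = 46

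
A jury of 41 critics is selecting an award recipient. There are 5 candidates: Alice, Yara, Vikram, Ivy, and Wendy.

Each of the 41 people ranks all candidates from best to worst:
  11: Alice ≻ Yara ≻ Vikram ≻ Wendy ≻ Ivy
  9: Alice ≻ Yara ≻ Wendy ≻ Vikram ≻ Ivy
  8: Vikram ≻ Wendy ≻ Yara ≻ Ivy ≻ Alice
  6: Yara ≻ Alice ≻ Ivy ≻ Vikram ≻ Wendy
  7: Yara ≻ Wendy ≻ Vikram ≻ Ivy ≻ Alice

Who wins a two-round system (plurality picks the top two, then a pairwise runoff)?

Yara

Round 1 first-place votes: Alice 20, Yara 13, Vikram 8, Ivy 0, Wendy 0. Alice and Yara advance.
Runoff: Alice is ranked above Yara on 20 ballots, Yara above Alice on 21.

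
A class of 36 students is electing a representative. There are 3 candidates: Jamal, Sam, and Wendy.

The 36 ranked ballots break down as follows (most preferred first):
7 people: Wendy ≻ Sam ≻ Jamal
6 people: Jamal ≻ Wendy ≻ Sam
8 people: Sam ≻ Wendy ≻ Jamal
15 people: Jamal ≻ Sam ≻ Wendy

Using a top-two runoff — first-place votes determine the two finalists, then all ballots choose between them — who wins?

Jamal

Round 1 first-place votes: Jamal 21, Sam 8, Wendy 7. Jamal and Sam advance.
Runoff: Jamal is ranked above Sam on 21 ballots, Sam above Jamal on 15.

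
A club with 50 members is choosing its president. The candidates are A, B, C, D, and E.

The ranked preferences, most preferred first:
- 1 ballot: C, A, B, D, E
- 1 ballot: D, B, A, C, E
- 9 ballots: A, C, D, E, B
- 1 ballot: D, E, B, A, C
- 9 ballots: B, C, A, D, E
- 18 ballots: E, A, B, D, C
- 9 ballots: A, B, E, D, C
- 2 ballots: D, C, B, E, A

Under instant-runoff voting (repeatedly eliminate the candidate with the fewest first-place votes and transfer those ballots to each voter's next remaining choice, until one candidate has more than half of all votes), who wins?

A

Round 1: A 18, B 9, C 1, D 4, E 18. C eliminated.
Round 2: A 19, B 9, D 4, E 18. D eliminated.
Round 3: A 19, B 12, E 19. B eliminated.
Round 4: A 29, E 21. A has a majority (≥26).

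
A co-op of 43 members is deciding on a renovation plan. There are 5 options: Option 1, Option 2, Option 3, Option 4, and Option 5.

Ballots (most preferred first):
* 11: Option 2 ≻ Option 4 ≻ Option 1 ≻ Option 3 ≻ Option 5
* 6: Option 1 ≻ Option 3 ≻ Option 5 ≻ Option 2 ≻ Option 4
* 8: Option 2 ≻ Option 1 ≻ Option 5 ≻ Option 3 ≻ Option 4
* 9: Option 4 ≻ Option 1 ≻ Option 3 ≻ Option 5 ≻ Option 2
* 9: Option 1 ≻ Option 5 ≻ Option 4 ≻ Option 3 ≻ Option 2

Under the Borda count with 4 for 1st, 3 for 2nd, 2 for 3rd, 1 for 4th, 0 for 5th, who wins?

Option 1: 11×2 + 6×4 + 8×3 + 9×3 + 9×4 = 133
Option 2: 11×4 + 6×1 + 8×4 + 9×0 + 9×0 = 82
Option 3: 11×1 + 6×3 + 8×1 + 9×2 + 9×1 = 64
Option 4: 11×3 + 6×0 + 8×0 + 9×4 + 9×2 = 87
Option 5: 11×0 + 6×2 + 8×2 + 9×1 + 9×3 = 64

Option 1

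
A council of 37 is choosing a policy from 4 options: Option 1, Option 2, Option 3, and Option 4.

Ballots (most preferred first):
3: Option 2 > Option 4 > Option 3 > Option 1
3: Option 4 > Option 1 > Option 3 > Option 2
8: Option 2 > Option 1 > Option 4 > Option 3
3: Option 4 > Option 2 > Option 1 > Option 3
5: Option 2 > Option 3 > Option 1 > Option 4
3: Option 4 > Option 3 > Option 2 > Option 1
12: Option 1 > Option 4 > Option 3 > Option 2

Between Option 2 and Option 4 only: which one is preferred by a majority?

Option 4

Option 2 is ranked above Option 4 on 16 ballots; Option 4 above Option 2 on 21.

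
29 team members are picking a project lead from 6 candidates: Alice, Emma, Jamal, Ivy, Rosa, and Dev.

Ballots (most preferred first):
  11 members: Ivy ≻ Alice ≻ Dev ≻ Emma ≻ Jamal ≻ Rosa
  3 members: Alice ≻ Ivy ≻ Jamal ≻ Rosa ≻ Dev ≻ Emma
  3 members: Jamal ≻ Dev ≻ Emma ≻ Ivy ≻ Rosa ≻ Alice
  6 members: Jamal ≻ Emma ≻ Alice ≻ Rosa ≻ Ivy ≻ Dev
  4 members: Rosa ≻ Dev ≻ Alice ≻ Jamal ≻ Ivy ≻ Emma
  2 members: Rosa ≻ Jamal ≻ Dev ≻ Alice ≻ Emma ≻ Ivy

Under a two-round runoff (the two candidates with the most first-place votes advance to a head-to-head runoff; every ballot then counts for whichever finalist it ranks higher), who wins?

Jamal

Round 1 first-place votes: Alice 3, Emma 0, Jamal 9, Ivy 11, Rosa 6, Dev 0. Ivy and Jamal advance.
Runoff: Ivy is ranked above Jamal on 14 ballots, Jamal above Ivy on 15.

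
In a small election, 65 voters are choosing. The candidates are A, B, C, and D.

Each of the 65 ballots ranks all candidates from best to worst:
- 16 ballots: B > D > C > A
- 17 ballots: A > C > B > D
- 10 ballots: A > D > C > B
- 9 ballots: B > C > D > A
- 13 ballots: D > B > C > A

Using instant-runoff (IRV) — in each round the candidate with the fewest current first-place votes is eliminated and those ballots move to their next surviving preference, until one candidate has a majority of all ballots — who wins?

B

Round 1: A 27, B 25, C 0, D 13. C eliminated.
Round 2: A 27, B 25, D 13. D eliminated.
Round 3: A 27, B 38. B has a majority (≥33).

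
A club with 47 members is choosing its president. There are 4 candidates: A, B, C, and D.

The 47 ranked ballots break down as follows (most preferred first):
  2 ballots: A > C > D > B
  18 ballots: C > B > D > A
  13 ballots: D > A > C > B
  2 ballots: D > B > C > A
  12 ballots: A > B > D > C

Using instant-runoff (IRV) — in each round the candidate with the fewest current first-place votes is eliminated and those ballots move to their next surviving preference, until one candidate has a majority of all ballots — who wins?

D

Round 1: A 14, B 0, C 18, D 15. B eliminated.
Round 2: A 14, C 18, D 15. A eliminated.
Round 3: C 20, D 27. D has a majority (≥24).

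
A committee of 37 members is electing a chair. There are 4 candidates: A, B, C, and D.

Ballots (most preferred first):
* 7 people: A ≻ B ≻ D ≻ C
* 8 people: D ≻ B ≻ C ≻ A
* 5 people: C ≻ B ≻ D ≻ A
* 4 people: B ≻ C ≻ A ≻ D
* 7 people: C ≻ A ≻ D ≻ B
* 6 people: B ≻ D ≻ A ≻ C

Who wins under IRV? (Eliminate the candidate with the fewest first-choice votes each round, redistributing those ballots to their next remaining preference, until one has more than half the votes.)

Round 1: A 7, B 10, C 12, D 8. A eliminated.
Round 2: B 17, C 12, D 8. D eliminated.
Round 3: B 25, C 12. B has a majority (≥19).

B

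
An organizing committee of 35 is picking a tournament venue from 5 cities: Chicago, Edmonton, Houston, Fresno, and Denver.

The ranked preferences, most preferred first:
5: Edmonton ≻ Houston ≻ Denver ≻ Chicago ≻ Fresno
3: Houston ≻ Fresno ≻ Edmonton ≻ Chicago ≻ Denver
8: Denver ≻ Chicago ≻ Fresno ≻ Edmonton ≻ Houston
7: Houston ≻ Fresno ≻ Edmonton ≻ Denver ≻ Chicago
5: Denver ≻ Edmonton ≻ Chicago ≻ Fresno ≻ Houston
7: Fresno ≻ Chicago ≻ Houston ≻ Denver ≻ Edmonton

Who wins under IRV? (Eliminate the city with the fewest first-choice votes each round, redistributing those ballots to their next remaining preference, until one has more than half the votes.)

Houston

Round 1: Chicago 0, Edmonton 5, Houston 10, Fresno 7, Denver 13. Chicago eliminated.
Round 2: Edmonton 5, Houston 10, Fresno 7, Denver 13. Edmonton eliminated.
Round 3: Houston 15, Fresno 7, Denver 13. Fresno eliminated.
Round 4: Houston 22, Denver 13. Houston has a majority (≥18).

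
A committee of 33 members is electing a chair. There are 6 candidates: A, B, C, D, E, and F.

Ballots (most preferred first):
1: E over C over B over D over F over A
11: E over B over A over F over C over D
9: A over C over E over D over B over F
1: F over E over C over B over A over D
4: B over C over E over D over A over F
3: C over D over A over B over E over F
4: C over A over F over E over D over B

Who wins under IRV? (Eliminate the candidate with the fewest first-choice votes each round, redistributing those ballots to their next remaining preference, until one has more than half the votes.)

Round 1: A 9, B 4, C 7, D 0, E 12, F 1. D eliminated.
Round 2: A 9, B 4, C 7, E 12, F 1. F eliminated.
Round 3: A 9, B 4, C 7, E 13. B eliminated.
Round 4: A 9, C 11, E 13. A eliminated.
Round 5: C 20, E 13. C has a majority (≥17).

C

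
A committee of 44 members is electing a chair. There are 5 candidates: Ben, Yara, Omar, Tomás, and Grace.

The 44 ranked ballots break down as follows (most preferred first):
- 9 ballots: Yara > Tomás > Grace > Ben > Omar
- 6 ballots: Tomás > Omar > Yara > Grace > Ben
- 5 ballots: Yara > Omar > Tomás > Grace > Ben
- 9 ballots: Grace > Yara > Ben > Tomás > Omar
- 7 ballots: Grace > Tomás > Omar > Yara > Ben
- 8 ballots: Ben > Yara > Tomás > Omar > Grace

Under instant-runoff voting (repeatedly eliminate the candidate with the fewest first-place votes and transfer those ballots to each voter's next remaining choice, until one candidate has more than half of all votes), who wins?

Round 1: Ben 8, Yara 14, Omar 0, Tomás 6, Grace 16. Omar eliminated.
Round 2: Ben 8, Yara 14, Tomás 6, Grace 16. Tomás eliminated.
Round 3: Ben 8, Yara 20, Grace 16. Ben eliminated.
Round 4: Yara 28, Grace 16. Yara has a majority (≥23).

Yara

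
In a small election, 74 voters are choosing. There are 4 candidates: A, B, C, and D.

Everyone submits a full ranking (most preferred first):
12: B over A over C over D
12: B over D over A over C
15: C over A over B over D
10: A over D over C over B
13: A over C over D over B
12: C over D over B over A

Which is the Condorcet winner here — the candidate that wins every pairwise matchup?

A vs B: 38–36
A vs C: 47–27
A vs D: 50–24
A beats every other candidate.

A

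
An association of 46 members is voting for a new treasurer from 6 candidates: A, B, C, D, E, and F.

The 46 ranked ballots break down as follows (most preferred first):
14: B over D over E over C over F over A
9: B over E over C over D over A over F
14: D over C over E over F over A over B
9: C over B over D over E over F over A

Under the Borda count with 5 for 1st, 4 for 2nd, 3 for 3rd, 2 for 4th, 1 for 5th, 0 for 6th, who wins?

D

A: 14×0 + 9×1 + 14×1 + 9×0 = 23
B: 14×5 + 9×5 + 14×0 + 9×4 = 151
C: 14×2 + 9×3 + 14×4 + 9×5 = 156
D: 14×4 + 9×2 + 14×5 + 9×3 = 171
E: 14×3 + 9×4 + 14×3 + 9×2 = 138
F: 14×1 + 9×0 + 14×2 + 9×1 = 51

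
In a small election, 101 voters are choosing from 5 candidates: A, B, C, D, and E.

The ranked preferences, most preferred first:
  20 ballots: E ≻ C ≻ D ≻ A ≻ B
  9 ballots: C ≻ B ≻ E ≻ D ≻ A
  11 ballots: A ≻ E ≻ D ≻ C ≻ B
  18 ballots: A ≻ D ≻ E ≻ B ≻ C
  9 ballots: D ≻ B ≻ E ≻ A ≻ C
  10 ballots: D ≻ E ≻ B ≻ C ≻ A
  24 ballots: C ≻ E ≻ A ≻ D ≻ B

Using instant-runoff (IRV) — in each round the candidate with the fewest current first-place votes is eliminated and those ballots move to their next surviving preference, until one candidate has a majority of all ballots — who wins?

E

Round 1: A 29, B 0, C 33, D 19, E 20. B eliminated.
Round 2: A 29, C 33, D 19, E 20. D eliminated.
Round 3: A 29, C 33, E 39. A eliminated.
Round 4: C 33, E 68. E has a majority (≥51).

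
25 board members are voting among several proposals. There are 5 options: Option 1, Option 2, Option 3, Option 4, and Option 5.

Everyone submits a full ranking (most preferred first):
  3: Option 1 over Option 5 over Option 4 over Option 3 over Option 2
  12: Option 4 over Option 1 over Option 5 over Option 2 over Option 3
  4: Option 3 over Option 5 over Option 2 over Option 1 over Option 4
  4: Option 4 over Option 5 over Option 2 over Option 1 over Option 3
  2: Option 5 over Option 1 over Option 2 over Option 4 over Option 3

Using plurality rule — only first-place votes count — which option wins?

First-place votes: Option 1 3, Option 2 0, Option 3 4, Option 4 16, Option 5 2.

Option 4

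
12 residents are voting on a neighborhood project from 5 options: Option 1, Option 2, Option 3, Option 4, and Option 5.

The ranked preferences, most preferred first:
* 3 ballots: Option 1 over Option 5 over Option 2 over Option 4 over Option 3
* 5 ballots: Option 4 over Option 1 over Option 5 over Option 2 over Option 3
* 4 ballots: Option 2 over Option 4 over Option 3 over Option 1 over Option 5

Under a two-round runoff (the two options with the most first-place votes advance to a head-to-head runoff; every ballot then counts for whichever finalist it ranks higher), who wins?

Round 1 first-place votes: Option 1 3, Option 2 4, Option 3 0, Option 4 5, Option 5 0. Option 4 and Option 2 advance.
Runoff: Option 4 is ranked above Option 2 on 5 ballots, Option 2 above Option 4 on 7.

Option 2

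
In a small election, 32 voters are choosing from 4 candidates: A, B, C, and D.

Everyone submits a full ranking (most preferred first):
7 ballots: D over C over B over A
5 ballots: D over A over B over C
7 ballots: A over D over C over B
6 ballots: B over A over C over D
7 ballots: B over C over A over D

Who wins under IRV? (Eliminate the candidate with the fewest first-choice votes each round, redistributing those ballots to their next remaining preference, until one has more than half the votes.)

D

Round 1: A 7, B 13, C 0, D 12. C eliminated.
Round 2: A 7, B 13, D 12. A eliminated.
Round 3: B 13, D 19. D has a majority (≥17).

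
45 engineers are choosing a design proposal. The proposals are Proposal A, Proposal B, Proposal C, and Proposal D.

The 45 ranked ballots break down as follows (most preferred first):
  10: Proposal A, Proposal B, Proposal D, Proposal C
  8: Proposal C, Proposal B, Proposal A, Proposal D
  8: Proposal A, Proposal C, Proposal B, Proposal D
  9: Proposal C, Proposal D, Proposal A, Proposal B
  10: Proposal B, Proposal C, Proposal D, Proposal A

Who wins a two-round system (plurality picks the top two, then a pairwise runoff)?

Proposal C

Round 1 first-place votes: Proposal A 18, Proposal B 10, Proposal C 17, Proposal D 0. Proposal A and Proposal C advance.
Runoff: Proposal A is ranked above Proposal C on 18 ballots, Proposal C above Proposal A on 27.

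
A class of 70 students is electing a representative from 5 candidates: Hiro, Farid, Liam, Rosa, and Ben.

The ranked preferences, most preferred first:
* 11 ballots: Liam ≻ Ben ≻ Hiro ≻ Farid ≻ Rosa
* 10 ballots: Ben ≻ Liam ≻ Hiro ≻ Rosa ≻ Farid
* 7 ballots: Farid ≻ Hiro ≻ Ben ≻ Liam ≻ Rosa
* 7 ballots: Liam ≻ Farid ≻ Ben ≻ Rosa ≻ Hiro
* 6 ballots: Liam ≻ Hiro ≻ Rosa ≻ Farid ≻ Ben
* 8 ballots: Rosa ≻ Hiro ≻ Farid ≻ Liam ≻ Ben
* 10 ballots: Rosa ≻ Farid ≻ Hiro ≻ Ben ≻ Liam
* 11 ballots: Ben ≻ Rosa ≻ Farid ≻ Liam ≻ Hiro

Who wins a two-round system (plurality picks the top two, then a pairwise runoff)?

Round 1 first-place votes: Hiro 0, Farid 7, Liam 24, Rosa 18, Ben 21. Liam and Ben advance.
Runoff: Liam is ranked above Ben on 32 ballots, Ben above Liam on 38.

Ben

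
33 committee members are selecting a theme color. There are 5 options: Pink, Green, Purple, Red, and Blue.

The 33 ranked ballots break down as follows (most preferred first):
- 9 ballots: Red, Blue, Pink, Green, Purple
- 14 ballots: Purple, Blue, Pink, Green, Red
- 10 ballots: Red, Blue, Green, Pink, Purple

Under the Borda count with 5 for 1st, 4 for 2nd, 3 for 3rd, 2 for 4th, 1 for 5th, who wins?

Blue

Pink: 9×3 + 14×3 + 10×2 = 89
Green: 9×2 + 14×2 + 10×3 = 76
Purple: 9×1 + 14×5 + 10×1 = 89
Red: 9×5 + 14×1 + 10×5 = 109
Blue: 9×4 + 14×4 + 10×4 = 132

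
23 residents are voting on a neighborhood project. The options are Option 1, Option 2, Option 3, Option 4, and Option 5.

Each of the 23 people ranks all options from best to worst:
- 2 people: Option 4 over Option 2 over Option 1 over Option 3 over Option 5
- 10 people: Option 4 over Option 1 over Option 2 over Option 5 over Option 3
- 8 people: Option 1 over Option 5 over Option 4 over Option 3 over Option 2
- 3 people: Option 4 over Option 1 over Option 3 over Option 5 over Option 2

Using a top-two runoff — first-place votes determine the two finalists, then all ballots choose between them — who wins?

Round 1 first-place votes: Option 1 8, Option 2 0, Option 3 0, Option 4 15, Option 5 0. Option 4 and Option 1 advance.
Runoff: Option 4 is ranked above Option 1 on 15 ballots, Option 1 above Option 4 on 8.

Option 4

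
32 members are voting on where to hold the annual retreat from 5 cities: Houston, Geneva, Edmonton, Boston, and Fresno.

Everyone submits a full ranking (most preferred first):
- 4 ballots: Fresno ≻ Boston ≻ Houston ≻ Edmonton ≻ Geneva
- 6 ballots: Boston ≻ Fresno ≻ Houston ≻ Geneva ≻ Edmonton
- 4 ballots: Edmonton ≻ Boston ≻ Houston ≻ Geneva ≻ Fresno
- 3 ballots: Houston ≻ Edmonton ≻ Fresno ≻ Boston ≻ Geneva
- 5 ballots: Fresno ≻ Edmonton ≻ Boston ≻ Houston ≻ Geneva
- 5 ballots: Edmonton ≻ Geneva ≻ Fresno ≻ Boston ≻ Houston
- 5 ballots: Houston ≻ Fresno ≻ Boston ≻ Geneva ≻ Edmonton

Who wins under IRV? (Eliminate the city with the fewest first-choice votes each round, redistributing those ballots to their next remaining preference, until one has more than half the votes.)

Round 1: Houston 8, Geneva 0, Edmonton 9, Boston 6, Fresno 9. Geneva eliminated.
Round 2: Houston 8, Edmonton 9, Boston 6, Fresno 9. Boston eliminated.
Round 3: Houston 8, Edmonton 9, Fresno 15. Houston eliminated.
Round 4: Edmonton 12, Fresno 20. Fresno has a majority (≥17).

Fresno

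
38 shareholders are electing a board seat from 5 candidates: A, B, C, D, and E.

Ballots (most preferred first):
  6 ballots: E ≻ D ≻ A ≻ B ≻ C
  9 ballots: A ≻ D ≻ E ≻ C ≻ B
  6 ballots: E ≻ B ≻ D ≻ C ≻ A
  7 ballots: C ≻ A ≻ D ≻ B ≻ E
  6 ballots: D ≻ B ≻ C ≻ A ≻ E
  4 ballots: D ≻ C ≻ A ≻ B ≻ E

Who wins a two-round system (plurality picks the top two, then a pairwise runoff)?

D

Round 1 first-place votes: A 9, B 0, C 7, D 10, E 12. E and D advance.
Runoff: E is ranked above D on 12 ballots, D above E on 26.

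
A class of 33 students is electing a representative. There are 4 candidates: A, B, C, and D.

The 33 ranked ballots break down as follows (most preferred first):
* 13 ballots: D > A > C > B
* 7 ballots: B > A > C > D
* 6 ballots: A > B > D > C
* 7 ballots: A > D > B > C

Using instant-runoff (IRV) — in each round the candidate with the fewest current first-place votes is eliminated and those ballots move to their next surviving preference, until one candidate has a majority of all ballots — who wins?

A

Round 1: A 13, B 7, C 0, D 13. C eliminated.
Round 2: A 13, B 7, D 13. B eliminated.
Round 3: A 20, D 13. A has a majority (≥17).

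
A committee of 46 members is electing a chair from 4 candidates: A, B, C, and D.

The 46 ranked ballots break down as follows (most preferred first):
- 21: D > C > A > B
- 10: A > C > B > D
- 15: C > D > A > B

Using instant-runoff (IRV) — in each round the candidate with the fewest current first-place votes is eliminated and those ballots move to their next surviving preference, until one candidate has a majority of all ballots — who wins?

Round 1: A 10, B 0, C 15, D 21. B eliminated.
Round 2: A 10, C 15, D 21. A eliminated.
Round 3: C 25, D 21. C has a majority (≥24).

C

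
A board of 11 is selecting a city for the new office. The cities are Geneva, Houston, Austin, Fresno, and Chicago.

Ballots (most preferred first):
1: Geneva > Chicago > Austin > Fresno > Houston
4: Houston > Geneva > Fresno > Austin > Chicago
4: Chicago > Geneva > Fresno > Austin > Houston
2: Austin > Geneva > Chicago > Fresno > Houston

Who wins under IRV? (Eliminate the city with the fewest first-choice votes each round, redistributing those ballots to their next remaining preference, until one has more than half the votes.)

Chicago

Round 1: Geneva 1, Houston 4, Austin 2, Fresno 0, Chicago 4. Fresno eliminated.
Round 2: Geneva 1, Houston 4, Austin 2, Chicago 4. Geneva eliminated.
Round 3: Houston 4, Austin 2, Chicago 5. Austin eliminated.
Round 4: Houston 4, Chicago 7. Chicago has a majority (≥6).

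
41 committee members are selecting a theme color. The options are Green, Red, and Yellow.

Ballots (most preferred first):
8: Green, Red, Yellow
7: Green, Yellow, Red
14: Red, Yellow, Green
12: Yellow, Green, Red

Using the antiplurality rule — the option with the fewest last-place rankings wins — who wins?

Last-place votes: Green 14, Red 19, Yellow 8.

Yellow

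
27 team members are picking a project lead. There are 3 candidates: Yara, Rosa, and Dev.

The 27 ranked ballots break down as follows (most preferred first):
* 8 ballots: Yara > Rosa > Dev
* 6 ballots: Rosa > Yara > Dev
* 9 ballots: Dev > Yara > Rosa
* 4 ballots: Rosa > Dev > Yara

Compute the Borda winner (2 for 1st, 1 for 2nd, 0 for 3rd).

Yara: 8×2 + 6×1 + 9×1 + 4×0 = 31
Rosa: 8×1 + 6×2 + 9×0 + 4×2 = 28
Dev: 8×0 + 6×0 + 9×2 + 4×1 = 22

Yara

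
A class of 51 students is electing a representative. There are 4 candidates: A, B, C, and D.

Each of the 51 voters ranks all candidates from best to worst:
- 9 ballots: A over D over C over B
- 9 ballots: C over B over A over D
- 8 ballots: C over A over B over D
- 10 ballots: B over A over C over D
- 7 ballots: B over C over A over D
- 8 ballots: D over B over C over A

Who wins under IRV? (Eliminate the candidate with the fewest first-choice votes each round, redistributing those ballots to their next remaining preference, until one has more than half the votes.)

Round 1: A 9, B 17, C 17, D 8. D eliminated.
Round 2: A 9, B 25, C 17. A eliminated.
Round 3: B 25, C 26. C has a majority (≥26).

C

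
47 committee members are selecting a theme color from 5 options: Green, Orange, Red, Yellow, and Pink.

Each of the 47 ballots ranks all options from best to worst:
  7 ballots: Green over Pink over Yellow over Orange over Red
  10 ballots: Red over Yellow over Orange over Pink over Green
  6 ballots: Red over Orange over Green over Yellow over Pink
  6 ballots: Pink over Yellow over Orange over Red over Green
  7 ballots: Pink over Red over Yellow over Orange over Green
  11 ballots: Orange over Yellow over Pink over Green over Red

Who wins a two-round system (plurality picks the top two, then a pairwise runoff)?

Round 1 first-place votes: Green 7, Orange 11, Red 16, Yellow 0, Pink 13. Red and Pink advance.
Runoff: Red is ranked above Pink on 16 ballots, Pink above Red on 31.

Pink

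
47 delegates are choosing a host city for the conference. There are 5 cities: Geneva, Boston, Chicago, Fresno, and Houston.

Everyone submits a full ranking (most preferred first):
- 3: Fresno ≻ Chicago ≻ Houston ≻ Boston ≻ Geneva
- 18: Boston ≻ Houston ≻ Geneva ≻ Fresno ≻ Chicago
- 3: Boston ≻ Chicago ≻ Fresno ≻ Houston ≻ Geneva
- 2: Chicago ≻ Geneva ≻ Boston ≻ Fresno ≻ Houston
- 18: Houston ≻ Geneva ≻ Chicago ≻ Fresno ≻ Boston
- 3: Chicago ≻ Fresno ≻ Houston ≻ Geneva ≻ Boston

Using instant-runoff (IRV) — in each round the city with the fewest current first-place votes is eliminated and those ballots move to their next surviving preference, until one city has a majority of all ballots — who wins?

Houston

Round 1: Geneva 0, Boston 21, Chicago 5, Fresno 3, Houston 18. Geneva eliminated.
Round 2: Boston 21, Chicago 5, Fresno 3, Houston 18. Fresno eliminated.
Round 3: Boston 21, Chicago 8, Houston 18. Chicago eliminated.
Round 4: Boston 23, Houston 24. Houston has a majority (≥24).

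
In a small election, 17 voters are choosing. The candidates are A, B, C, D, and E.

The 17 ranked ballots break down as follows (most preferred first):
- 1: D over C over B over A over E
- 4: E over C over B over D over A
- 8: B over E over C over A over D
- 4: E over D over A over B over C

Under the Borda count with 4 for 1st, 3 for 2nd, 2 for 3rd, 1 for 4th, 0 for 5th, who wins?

E

A: 1×1 + 4×0 + 8×1 + 4×2 = 17
B: 1×2 + 4×2 + 8×4 + 4×1 = 46
C: 1×3 + 4×3 + 8×2 + 4×0 = 31
D: 1×4 + 4×1 + 8×0 + 4×3 = 20
E: 1×0 + 4×4 + 8×3 + 4×4 = 56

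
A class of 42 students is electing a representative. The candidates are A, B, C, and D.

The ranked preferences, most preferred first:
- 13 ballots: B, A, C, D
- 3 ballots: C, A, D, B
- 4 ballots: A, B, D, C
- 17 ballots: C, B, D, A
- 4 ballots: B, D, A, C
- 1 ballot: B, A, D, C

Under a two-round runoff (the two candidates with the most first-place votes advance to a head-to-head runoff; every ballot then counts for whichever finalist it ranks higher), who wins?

B

Round 1 first-place votes: A 4, B 18, C 20, D 0. C and B advance.
Runoff: C is ranked above B on 20 ballots, B above C on 22.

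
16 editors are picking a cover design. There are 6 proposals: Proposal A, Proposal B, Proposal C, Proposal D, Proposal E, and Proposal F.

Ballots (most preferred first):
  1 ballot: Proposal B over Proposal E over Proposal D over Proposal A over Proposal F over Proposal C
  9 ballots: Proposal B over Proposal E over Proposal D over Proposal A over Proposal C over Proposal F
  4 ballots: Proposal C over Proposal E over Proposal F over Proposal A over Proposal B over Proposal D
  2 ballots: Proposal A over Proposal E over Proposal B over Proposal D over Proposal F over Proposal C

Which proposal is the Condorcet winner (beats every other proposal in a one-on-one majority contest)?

Proposal B

Proposal B vs Proposal A: 10–6
Proposal B vs Proposal C: 12–4
Proposal B vs Proposal D: 16–0
Proposal B vs Proposal E: 10–6
Proposal B vs Proposal F: 12–4
Proposal B beats every other proposal.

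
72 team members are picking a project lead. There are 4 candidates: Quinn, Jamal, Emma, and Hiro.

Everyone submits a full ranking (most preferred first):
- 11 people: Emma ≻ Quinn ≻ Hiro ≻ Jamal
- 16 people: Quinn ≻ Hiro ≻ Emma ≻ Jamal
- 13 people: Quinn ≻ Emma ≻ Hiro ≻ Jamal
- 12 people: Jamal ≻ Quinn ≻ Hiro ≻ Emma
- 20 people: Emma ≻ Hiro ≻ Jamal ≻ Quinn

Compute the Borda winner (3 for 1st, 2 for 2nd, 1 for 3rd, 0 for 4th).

Emma

Quinn: 11×2 + 16×3 + 13×3 + 12×2 + 20×0 = 133
Jamal: 11×0 + 16×0 + 13×0 + 12×3 + 20×1 = 56
Emma: 11×3 + 16×1 + 13×2 + 12×0 + 20×3 = 135
Hiro: 11×1 + 16×2 + 13×1 + 12×1 + 20×2 = 108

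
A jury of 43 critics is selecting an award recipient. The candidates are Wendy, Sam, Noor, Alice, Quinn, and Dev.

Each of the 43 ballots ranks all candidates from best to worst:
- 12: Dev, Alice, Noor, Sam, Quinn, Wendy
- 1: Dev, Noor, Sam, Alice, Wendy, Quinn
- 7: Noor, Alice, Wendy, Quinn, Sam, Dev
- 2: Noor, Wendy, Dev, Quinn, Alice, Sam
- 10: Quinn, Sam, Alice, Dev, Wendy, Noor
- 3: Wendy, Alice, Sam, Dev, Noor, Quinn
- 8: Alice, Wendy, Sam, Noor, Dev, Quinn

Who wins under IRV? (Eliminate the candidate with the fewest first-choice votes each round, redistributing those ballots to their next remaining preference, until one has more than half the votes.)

Alice

Round 1: Wendy 3, Sam 0, Noor 9, Alice 8, Quinn 10, Dev 13. Sam eliminated.
Round 2: Wendy 3, Noor 9, Alice 8, Quinn 10, Dev 13. Wendy eliminated.
Round 3: Noor 9, Alice 11, Quinn 10, Dev 13. Noor eliminated.
Round 4: Alice 18, Quinn 10, Dev 15. Quinn eliminated.
Round 5: Alice 28, Dev 15. Alice has a majority (≥22).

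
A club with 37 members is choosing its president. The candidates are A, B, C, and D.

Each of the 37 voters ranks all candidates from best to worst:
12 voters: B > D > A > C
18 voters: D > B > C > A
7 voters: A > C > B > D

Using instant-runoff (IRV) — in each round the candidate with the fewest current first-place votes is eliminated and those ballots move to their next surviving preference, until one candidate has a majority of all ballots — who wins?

Round 1: A 7, B 12, C 0, D 18. C eliminated.
Round 2: A 7, B 12, D 18. A eliminated.
Round 3: B 19, D 18. B has a majority (≥19).

B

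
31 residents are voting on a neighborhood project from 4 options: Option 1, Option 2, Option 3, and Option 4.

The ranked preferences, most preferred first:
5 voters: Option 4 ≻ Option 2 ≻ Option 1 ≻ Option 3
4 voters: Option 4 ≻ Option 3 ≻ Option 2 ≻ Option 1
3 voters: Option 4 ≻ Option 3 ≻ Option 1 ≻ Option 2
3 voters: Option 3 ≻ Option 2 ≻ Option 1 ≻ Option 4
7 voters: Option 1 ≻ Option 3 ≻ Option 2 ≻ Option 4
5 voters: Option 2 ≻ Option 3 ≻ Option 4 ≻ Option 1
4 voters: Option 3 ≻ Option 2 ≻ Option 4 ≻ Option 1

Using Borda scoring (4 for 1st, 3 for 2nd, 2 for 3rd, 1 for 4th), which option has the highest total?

Option 3

Option 1: 5×2 + 4×1 + 3×2 + 3×2 + 7×4 + 5×1 + 4×1 = 63
Option 2: 5×3 + 4×2 + 3×1 + 3×3 + 7×2 + 5×4 + 4×3 = 81
Option 3: 5×1 + 4×3 + 3×3 + 3×4 + 7×3 + 5×3 + 4×4 = 90
Option 4: 5×4 + 4×4 + 3×4 + 3×1 + 7×1 + 5×2 + 4×2 = 76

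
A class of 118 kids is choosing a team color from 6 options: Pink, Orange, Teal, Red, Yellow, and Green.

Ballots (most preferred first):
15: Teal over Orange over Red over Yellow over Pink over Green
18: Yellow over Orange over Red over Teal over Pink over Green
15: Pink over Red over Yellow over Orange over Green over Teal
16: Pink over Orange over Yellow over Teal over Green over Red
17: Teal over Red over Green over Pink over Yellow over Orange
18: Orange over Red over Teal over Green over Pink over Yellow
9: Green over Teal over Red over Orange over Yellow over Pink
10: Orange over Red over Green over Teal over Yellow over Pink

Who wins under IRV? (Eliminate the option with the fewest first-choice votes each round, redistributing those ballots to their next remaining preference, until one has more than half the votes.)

Orange

Round 1: Pink 31, Orange 28, Teal 32, Red 0, Yellow 18, Green 9. Red eliminated.
Round 2: Pink 31, Orange 28, Teal 32, Yellow 18, Green 9. Green eliminated.
Round 3: Pink 31, Orange 28, Teal 41, Yellow 18. Yellow eliminated.
Round 4: Pink 31, Orange 46, Teal 41. Pink eliminated.
Round 5: Orange 77, Teal 41. Orange has a majority (≥60).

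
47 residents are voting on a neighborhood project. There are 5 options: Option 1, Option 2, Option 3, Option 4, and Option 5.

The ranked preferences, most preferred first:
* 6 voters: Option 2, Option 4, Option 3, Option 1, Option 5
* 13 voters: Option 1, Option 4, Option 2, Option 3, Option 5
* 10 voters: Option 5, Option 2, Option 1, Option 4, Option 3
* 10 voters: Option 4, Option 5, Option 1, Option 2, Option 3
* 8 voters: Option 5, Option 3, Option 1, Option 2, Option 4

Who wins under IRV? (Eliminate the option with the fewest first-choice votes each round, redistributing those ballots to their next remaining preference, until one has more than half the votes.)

Option 4

Round 1: Option 1 13, Option 2 6, Option 3 0, Option 4 10, Option 5 18. Option 3 eliminated.
Round 2: Option 1 13, Option 2 6, Option 4 10, Option 5 18. Option 2 eliminated.
Round 3: Option 1 13, Option 4 16, Option 5 18. Option 1 eliminated.
Round 4: Option 4 29, Option 5 18. Option 4 has a majority (≥24).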